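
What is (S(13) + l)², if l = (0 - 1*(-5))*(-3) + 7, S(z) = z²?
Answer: 25921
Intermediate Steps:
l = -8 (l = (0 + 5)*(-3) + 7 = 5*(-3) + 7 = -15 + 7 = -8)
(S(13) + l)² = (13² - 8)² = (169 - 8)² = 161² = 25921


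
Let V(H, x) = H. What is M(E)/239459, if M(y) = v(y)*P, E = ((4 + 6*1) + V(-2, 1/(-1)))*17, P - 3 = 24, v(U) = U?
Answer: 3672/239459 ≈ 0.015335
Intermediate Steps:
P = 27 (P = 3 + 24 = 27)
E = 136 (E = ((4 + 6*1) - 2)*17 = ((4 + 6) - 2)*17 = (10 - 2)*17 = 8*17 = 136)
M(y) = 27*y (M(y) = y*27 = 27*y)
M(E)/239459 = (27*136)/239459 = 3672*(1/239459) = 3672/239459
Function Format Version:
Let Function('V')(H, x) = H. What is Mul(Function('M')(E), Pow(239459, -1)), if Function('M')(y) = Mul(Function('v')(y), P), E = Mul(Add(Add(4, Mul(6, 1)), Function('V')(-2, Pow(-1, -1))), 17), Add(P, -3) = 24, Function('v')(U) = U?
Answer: Rational(3672, 239459) ≈ 0.015335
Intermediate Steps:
P = 27 (P = Add(3, 24) = 27)
E = 136 (E = Mul(Add(Add(4, Mul(6, 1)), -2), 17) = Mul(Add(Add(4, 6), -2), 17) = Mul(Add(10, -2), 17) = Mul(8, 17) = 136)
Function('M')(y) = Mul(27, y) (Function('M')(y) = Mul(y, 27) = Mul(27, y))
Mul(Function('M')(E), Pow(239459, -1)) = Mul(Mul(27, 136), Pow(239459, -1)) = Mul(3672, Rational(1, 239459)) = Rational(3672, 239459)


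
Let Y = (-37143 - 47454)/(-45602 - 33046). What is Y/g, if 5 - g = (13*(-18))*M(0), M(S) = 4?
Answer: 28199/24669256 ≈ 0.0011431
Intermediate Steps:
Y = 28199/26216 (Y = -84597/(-78648) = -84597*(-1/78648) = 28199/26216 ≈ 1.0756)
g = 941 (g = 5 - 13*(-18)*4 = 5 - (-234)*4 = 5 - 1*(-936) = 5 + 936 = 941)
Y/g = (28199/26216)/941 = (28199/26216)*(1/941) = 28199/24669256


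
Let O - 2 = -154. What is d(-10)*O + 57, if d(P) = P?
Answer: 1577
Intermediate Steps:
O = -152 (O = 2 - 154 = -152)
d(-10)*O + 57 = -10*(-152) + 57 = 1520 + 57 = 1577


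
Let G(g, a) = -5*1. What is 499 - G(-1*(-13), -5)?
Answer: 504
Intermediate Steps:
G(g, a) = -5
499 - G(-1*(-13), -5) = 499 - 1*(-5) = 499 + 5 = 504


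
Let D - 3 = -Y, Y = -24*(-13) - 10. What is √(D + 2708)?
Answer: √2409 ≈ 49.082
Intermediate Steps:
Y = 302 (Y = 312 - 10 = 302)
D = -299 (D = 3 - 1*302 = 3 - 302 = -299)
√(D + 2708) = √(-299 + 2708) = √2409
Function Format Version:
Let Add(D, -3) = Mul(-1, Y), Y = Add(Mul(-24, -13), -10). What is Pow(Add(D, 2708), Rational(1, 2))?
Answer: Pow(2409, Rational(1, 2)) ≈ 49.082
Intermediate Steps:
Y = 302 (Y = Add(312, -10) = 302)
D = -299 (D = Add(3, Mul(-1, 302)) = Add(3, -302) = -299)
Pow(Add(D, 2708), Rational(1, 2)) = Pow(Add(-299, 2708), Rational(1, 2)) = Pow(2409, Rational(1, 2))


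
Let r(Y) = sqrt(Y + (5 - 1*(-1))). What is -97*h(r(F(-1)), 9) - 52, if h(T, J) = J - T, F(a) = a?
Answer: -925 + 97*sqrt(5) ≈ -708.10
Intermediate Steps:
r(Y) = sqrt(6 + Y) (r(Y) = sqrt(Y + (5 + 1)) = sqrt(Y + 6) = sqrt(6 + Y))
-97*h(r(F(-1)), 9) - 52 = -97*(9 - sqrt(6 - 1)) - 52 = -97*(9 - sqrt(5)) - 52 = (-873 + 97*sqrt(5)) - 52 = -925 + 97*sqrt(5)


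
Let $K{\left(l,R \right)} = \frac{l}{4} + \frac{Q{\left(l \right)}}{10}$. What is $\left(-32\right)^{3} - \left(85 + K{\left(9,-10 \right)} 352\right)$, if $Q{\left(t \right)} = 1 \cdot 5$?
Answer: $-33821$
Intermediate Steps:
$Q{\left(t \right)} = 5$
$K{\left(l,R \right)} = \frac{1}{2} + \frac{l}{4}$ ($K{\left(l,R \right)} = \frac{l}{4} + \frac{5}{10} = l \frac{1}{4} + 5 \cdot \frac{1}{10} = \frac{l}{4} + \frac{1}{2} = \frac{1}{2} + \frac{l}{4}$)
$\left(-32\right)^{3} - \left(85 + K{\left(9,-10 \right)} 352\right) = \left(-32\right)^{3} - \left(85 + \left(\frac{1}{2} + \frac{1}{4} \cdot 9\right) 352\right) = -32768 - \left(85 + \left(\frac{1}{2} + \frac{9}{4}\right) 352\right) = -32768 - \left(85 + \frac{11}{4} \cdot 352\right) = -32768 - \left(85 + 968\right) = -32768 - 1053 = -33821$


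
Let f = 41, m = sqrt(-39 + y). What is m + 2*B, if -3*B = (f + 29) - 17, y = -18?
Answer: -106/3 + I*sqrt(57) ≈ -35.333 + 7.5498*I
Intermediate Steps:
m = I*sqrt(57) (m = sqrt(-39 - 18) = sqrt(-57) = I*sqrt(57) ≈ 7.5498*I)
B = -53/3 (B = -((41 + 29) - 17)/3 = -(70 - 17)/3 = -1/3*53 = -53/3 ≈ -17.667)
m + 2*B = I*sqrt(57) + 2*(-53/3) = I*sqrt(57) - 106/3 = -106/3 + I*sqrt(57)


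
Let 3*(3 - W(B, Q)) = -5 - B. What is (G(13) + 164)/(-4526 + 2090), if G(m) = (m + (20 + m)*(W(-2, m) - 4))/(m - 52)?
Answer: -491/7308 ≈ -0.067187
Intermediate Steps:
W(B, Q) = 14/3 + B/3 (W(B, Q) = 3 - (-5 - B)/3 = 3 + (5/3 + B/3) = 14/3 + B/3)
G(m) = m/(-52 + m) (G(m) = (m + (20 + m)*((14/3 + (1/3)*(-2)) - 4))/(m - 52) = (m + (20 + m)*((14/3 - 2/3) - 4))/(-52 + m) = (m + (20 + m)*(4 - 4))/(-52 + m) = (m + (20 + m)*0)/(-52 + m) = (m + 0)/(-52 + m) = m/(-52 + m))
(G(13) + 164)/(-4526 + 2090) = (13/(-52 + 13) + 164)/(-4526 + 2090) = (13/(-39) + 164)/(-2436) = (13*(-1/39) + 164)*(-1/2436) = (-1/3 + 164)*(-1/2436) = (491/3)*(-1/2436) = -491/7308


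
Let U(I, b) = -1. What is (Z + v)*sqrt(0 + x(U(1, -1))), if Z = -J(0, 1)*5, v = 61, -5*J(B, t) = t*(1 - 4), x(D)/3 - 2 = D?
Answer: 58*sqrt(3) ≈ 100.46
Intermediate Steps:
x(D) = 6 + 3*D
J(B, t) = 3*t/5 (J(B, t) = -t*(1 - 4)/5 = -t*(-3)/5 = -(-3)*t/5 = 3*t/5)
Z = -3 (Z = -3/5*5 = -3)
(Z + v)*sqrt(0 + x(U(1, -1))) = (-3 + 61)*sqrt(0 + (6 + 3*(-1))) = 58*sqrt(0 + (6 - 3)) = 58*sqrt(0 + 3) = 58*sqrt(3)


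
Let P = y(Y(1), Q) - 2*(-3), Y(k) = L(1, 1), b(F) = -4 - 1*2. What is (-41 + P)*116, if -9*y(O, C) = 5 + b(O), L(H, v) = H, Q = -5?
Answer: -36424/9 ≈ -4047.1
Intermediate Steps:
b(F) = -6 (b(F) = -4 - 2 = -6)
Y(k) = 1
y(O, C) = ⅑ (y(O, C) = -(5 - 6)/9 = -⅑*(-1) = ⅑)
P = 55/9 (P = ⅑ - 2*(-3) = ⅑ + 6 = 55/9 ≈ 6.1111)
(-41 + P)*116 = (-41 + 55/9)*116 = -314/9*116 = -36424/9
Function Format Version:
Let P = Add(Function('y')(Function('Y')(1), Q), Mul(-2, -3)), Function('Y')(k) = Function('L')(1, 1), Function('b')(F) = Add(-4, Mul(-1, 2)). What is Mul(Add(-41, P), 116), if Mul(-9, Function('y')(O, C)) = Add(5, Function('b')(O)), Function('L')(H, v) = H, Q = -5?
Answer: Rational(-36424, 9) ≈ -4047.1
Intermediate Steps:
Function('b')(F) = -6 (Function('b')(F) = Add(-4, -2) = -6)
Function('Y')(k) = 1
Function('y')(O, C) = Rational(1, 9) (Function('y')(O, C) = Mul(Rational(-1, 9), Add(5, -6)) = Mul(Rational(-1, 9), -1) = Rational(1, 9))
P = Rational(55, 9) (P = Add(Rational(1, 9), Mul(-2, -3)) = Add(Rational(1, 9), 6) = Rational(55, 9) ≈ 6.1111)
Mul(Add(-41, P), 116) = Mul(Add(-41, Rational(55, 9)), 116) = Mul(Rational(-314, 9), 116) = Rational(-36424, 9)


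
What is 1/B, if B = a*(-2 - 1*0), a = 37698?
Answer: -1/75396 ≈ -1.3263e-5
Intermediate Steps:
B = -75396 (B = 37698*(-2 - 1*0) = 37698*(-2 + 0) = 37698*(-2) = -75396)
1/B = 1/(-75396) = -1/75396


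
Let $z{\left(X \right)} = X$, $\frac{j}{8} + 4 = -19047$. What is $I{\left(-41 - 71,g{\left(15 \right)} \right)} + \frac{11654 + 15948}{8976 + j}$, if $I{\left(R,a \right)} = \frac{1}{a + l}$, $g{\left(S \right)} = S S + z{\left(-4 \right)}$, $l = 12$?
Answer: $- \frac{3143917}{16709828} \approx -0.18815$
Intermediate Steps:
$j = -152408$ ($j = -32 + 8 \left(-19047\right) = -32 - 152376 = -152408$)
$g{\left(S \right)} = -4 + S^{2}$ ($g{\left(S \right)} = S S - 4 = S^{2} - 4 = -4 + S^{2}$)
$I{\left(R,a \right)} = \frac{1}{12 + a}$ ($I{\left(R,a \right)} = \frac{1}{a + 12} = \frac{1}{12 + a}$)
$I{\left(-41 - 71,g{\left(15 \right)} \right)} + \frac{11654 + 15948}{8976 + j} = \frac{1}{12 - \left(4 - 15^{2}\right)} + \frac{11654 + 15948}{8976 - 152408} = \frac{1}{12 + \left(-4 + 225\right)} + \frac{27602}{-143432} = \frac{1}{12 + 221} + 27602 \left(- \frac{1}{143432}\right) = \frac{1}{233} - \frac{13801}{71716} = - \frac{3143917}{16709828}$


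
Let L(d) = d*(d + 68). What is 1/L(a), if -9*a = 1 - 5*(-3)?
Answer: -81/9536 ≈ -0.0084941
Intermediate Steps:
a = -16/9 (a = -(1 - 5*(-3))/9 = -(1 + 15)/9 = -⅑*16 = -16/9 ≈ -1.7778)
L(d) = d*(68 + d)
1/L(a) = 1/(-16*(68 - 16/9)/9) = 1/(-16/9*596/9) = 1/(-9536/81) = -81/9536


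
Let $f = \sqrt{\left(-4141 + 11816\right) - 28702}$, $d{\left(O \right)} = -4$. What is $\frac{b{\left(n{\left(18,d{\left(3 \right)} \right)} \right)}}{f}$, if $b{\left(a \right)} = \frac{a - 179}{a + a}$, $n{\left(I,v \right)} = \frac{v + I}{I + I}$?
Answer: $\frac{3215 i \sqrt{21027}}{294378} \approx 1.5837 i$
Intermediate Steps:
$n{\left(I,v \right)} = \frac{I + v}{2 I}$
$b{\left(a \right)} = \frac{-179 + a}{2 a}$
$f = i \sqrt{21027}$ ($f = \sqrt{7675 - 28702} = \sqrt{-21027} = i \sqrt{21027} \approx 145.01 i$)
$\frac{b{\left(n{\left(18,d{\left(3 \right)} \right)} \right)}}{f} = \frac{\frac{1}{2} \frac{1}{\frac{1}{2} \cdot \frac{1}{18} \left(18 - 4\right)} \left(-179 + \frac{18 - 4}{2 \cdot 18}\right)}{i \sqrt{21027}} = \frac{-179 + \frac{1}{2} \cdot \frac{1}{18} \cdot 14}{2 \cdot \frac{1}{2} \cdot \frac{1}{18} \cdot 14} \left(- \frac{i \sqrt{21027}}{21027}\right) = \frac{-179 + \frac{7}{18}}{2 \cdot \frac{7}{18}} \left(- \frac{i \sqrt{21027}}{21027}\right) = \frac{1}{2} \cdot \frac{18}{7} \left(- \frac{3215}{18}\right) \left(- \frac{i \sqrt{21027}}{21027}\right) = - \frac{3215 \left(- \frac{i \sqrt{21027}}{21027}\right)}{14} = \frac{3215 i \sqrt{21027}}{294378}$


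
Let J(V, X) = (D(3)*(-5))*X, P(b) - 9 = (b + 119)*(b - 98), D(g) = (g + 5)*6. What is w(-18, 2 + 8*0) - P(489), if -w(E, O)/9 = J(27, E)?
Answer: -276617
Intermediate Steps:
D(g) = 30 + 6*g (D(g) = (5 + g)*6 = 30 + 6*g)
P(b) = 9 + (-98 + b)*(119 + b) (P(b) = 9 + (b + 119)*(b - 98) = 9 + (119 + b)*(-98 + b) = 9 + (-98 + b)*(119 + b))
J(V, X) = -240*X (J(V, X) = ((30 + 6*3)*(-5))*X = ((30 + 18)*(-5))*X = (48*(-5))*X = -240*X)
w(E, O) = 2160*E (w(E, O) = -(-2160)*E = 2160*E)
w(-18, 2 + 8*0) - P(489) = 2160*(-18) - (-11653 + 489² + 21*489) = -38880 - (-11653 + 239121 + 10269) = -38880 - 1*237737 = -38880 - 237737 = -276617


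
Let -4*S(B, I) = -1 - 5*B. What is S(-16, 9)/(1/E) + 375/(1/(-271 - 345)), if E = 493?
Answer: -962947/4 ≈ -2.4074e+5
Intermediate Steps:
S(B, I) = ¼ + 5*B/4 (S(B, I) = -(-1 - 5*B)/4 = ¼ + 5*B/4)
S(-16, 9)/(1/E) + 375/(1/(-271 - 345)) = (¼ + (5/4)*(-16))/(1/493) + 375/(1/(-271 - 345)) = (¼ - 20)/(1/493) + 375/(1/(-616)) = -79/4*493 + 375/(-1/616) = -38947/4 + 375*(-616) = -38947/4 - 231000 = -962947/4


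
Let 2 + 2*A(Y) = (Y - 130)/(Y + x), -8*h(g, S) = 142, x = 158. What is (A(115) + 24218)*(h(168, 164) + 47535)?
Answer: 837727026741/728 ≈ 1.1507e+9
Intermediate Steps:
h(g, S) = -71/4 (h(g, S) = -1/8*142 = -71/4)
A(Y) = -1 + (-130 + Y)/(2*(158 + Y)) (A(Y) = -1 + ((Y - 130)/(Y + 158))/2 = -1 + ((-130 + Y)/(158 + Y))/2 = -1 + (-130 + Y)/(2*(158 + Y)))
(A(115) + 24218)*(h(168, 164) + 47535) = ((-446 - 1*115)/(2*(158 + 115)) + 24218)*(-71/4 + 47535) = ((1/2)*(-446 - 115)/273 + 24218)*(190069/4) = ((1/2)*(1/273)*(-561) + 24218)*(190069/4) = (-187/182 + 24218)*(190069/4) = (4407489/182)*(190069/4) = 837727026741/728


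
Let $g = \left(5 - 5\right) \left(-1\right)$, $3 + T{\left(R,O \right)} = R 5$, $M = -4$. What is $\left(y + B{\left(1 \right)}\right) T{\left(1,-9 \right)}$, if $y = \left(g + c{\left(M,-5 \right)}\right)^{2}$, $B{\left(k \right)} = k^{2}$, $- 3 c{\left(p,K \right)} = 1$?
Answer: $\frac{20}{9} \approx 2.2222$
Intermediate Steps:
$c{\left(p,K \right)} = - \frac{1}{3}$ ($c{\left(p,K \right)} = \left(- \frac{1}{3}\right) 1 = - \frac{1}{3}$)
$T{\left(R,O \right)} = -3 + 5 R$ ($T{\left(R,O \right)} = -3 + R 5 = -3 + 5 R$)
$g = 0$ ($g = 0 \left(-1\right) = 0$)
$y = \frac{1}{9}$ ($y = \left(0 - \frac{1}{3}\right)^{2} = \left(- \frac{1}{3}\right)^{2} = \frac{1}{9} \approx 0.11111$)
$\left(y + B{\left(1 \right)}\right) T{\left(1,-9 \right)} = \left(\frac{1}{9} + 1^{2}\right) \left(-3 + 5 \cdot 1\right) = \left(\frac{1}{9} + 1\right) \left(-3 + 5\right) = \frac{10}{9} \cdot 2 = \frac{20}{9}$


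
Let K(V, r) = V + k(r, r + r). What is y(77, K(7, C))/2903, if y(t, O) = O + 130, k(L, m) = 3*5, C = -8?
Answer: 152/2903 ≈ 0.052360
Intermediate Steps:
k(L, m) = 15
K(V, r) = 15 + V (K(V, r) = V + 15 = 15 + V)
y(t, O) = 130 + O
y(77, K(7, C))/2903 = (130 + (15 + 7))/2903 = (130 + 22)*(1/2903) = 152*(1/2903) = 152/2903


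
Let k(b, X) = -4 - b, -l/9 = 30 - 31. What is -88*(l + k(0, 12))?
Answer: -440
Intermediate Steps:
l = 9 (l = -9*(30 - 31) = -9*(-1) = 9)
-88*(l + k(0, 12)) = -88*(9 + (-4 - 1*0)) = -88*(9 + (-4 + 0)) = -88*(9 - 4) = -88*5 = -440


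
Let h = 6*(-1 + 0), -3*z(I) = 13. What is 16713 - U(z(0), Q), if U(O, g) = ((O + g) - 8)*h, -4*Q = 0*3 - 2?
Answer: 16642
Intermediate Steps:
Q = ½ (Q = -(0*3 - 2)/4 = -(0 - 2)/4 = -¼*(-2) = ½ ≈ 0.50000)
z(I) = -13/3 (z(I) = -⅓*13 = -13/3)
h = -6 (h = 6*(-1) = -6)
U(O, g) = 48 - 6*O - 6*g (U(O, g) = ((O + g) - 8)*(-6) = (-8 + O + g)*(-6) = 48 - 6*O - 6*g)
16713 - U(z(0), Q) = 16713 - (48 - 6*(-13/3) - 6*½) = 16713 - (48 + 26 - 3) = 16713 - 1*71 = 16713 - 71 = 16642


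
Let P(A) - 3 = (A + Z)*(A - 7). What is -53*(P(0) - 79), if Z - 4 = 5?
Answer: 7367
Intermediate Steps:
Z = 9 (Z = 4 + 5 = 9)
P(A) = 3 + (-7 + A)*(9 + A) (P(A) = 3 + (A + 9)*(A - 7) = 3 + (9 + A)*(-7 + A) = 3 + (-7 + A)*(9 + A))
-53*(P(0) - 79) = -53*((-60 + 0² + 2*0) - 79) = -53*((-60 + 0 + 0) - 79) = -53*(-60 - 79) = -53*(-139) = 7367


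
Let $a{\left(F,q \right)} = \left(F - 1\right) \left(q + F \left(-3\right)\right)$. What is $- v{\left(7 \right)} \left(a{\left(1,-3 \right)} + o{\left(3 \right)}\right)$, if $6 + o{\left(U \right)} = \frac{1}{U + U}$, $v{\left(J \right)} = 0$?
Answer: $0$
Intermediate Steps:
$a{\left(F,q \right)} = \left(-1 + F\right) \left(q - 3 F\right)$
$o{\left(U \right)} = -6 + \frac{1}{2 U}$ ($o{\left(U \right)} = -6 + \frac{1}{U + U} = -6 + \frac{1}{2 U}$)
$- v{\left(7 \right)} \left(a{\left(1,-3 \right)} + o{\left(3 \right)}\right) = \left(-1\right) 0 \left(\left(\left(-1\right) \left(-3\right) - 3 \cdot 1^{2} + 3 \cdot 1 + 1 \left(-3\right)\right) - \left(6 - \frac{1}{2 \cdot 3}\right)\right) = 0 \left(\left(3 - 3 + 3 - 3\right) + \left(-6 + \frac{1}{2} \cdot \frac{1}{3}\right)\right) = 0 \left(\left(3 - 3 + 3 - 3\right) + \left(-6 + \frac{1}{6}\right)\right) = 0 \left(0 - \frac{35}{6}\right) = 0 \left(- \frac{35}{6}\right) = 0$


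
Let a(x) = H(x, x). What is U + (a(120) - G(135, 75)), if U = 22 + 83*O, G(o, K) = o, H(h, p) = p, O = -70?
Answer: -5803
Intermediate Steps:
a(x) = x
U = -5788 (U = 22 + 83*(-70) = 22 - 5810 = -5788)
U + (a(120) - G(135, 75)) = -5788 + (120 - 1*135) = -5788 + (120 - 135) = -5788 - 15 = -5803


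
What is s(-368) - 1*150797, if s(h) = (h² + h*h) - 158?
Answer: 119893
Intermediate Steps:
s(h) = -158 + 2*h² (s(h) = (h² + h²) - 158 = 2*h² - 158 = -158 + 2*h²)
s(-368) - 1*150797 = (-158 + 2*(-368)²) - 1*150797 = (-158 + 2*135424) - 150797 = (-158 + 270848) - 150797 = 270690 - 150797 = 119893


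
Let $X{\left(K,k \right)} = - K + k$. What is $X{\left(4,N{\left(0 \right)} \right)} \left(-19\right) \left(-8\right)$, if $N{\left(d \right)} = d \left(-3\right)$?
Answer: $-608$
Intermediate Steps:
$N{\left(d \right)} = - 3 d$
$X{\left(K,k \right)} = k - K$
$X{\left(4,N{\left(0 \right)} \right)} \left(-19\right) \left(-8\right) = \left(\left(-3\right) 0 - 4\right) \left(-19\right) \left(-8\right) = \left(0 - 4\right) \left(-19\right) \left(-8\right) = \left(-4\right) \left(-19\right) \left(-8\right) = 76 \left(-8\right) = -608$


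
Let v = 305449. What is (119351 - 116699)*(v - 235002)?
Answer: 186825444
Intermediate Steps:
(119351 - 116699)*(v - 235002) = (119351 - 116699)*(305449 - 235002) = 2652*70447 = 186825444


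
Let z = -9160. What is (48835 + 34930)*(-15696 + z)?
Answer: -2082062840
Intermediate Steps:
(48835 + 34930)*(-15696 + z) = (48835 + 34930)*(-15696 - 9160) = 83765*(-24856) = -2082062840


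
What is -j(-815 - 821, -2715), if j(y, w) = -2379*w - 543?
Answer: -6458442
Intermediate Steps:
j(y, w) = -543 - 2379*w
-j(-815 - 821, -2715) = -(-543 - 2379*(-2715)) = -(-543 + 6458985) = -1*6458442 = -6458442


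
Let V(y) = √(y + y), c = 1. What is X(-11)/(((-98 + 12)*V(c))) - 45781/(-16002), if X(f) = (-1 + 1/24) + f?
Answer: 45781/16002 + 287*√2/4128 ≈ 2.9593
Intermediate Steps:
X(f) = -23/24 + f (X(f) = (-1 + 1/24) + f = -23/24 + f)
V(y) = √2*√y (V(y) = √(2*y) = √2*√y)
X(-11)/(((-98 + 12)*V(c))) - 45781/(-16002) = (-23/24 - 11)/(((-98 + 12)*(√2*√1))) - 45781/(-16002) = -287*(-√2/172)/24 - 45781*(-1/16002) = -287*(-√2/172)/24 + 45781/16002 = -(-287)*√2/4128 + 45781/16002 = 287*√2/4128 + 45781/16002 = 45781/16002 + 287*√2/4128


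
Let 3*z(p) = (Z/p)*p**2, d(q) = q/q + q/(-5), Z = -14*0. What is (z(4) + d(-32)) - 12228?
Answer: -61103/5 ≈ -12221.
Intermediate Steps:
Z = 0
d(q) = 1 - q/5 (d(q) = 1 + q*(-1/5) = 1 - q/5)
z(p) = 0 (z(p) = ((0/p)*p**2)/3 = (0*p**2)/3 = (1/3)*0 = 0)
(z(4) + d(-32)) - 12228 = (0 + (1 - 1/5*(-32))) - 12228 = (0 + (1 + 32/5)) - 12228 = (0 + 37/5) - 12228 = 37/5 - 12228 = -61103/5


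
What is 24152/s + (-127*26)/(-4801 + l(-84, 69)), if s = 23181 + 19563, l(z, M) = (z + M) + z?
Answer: 16217843/13090350 ≈ 1.2389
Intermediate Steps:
l(z, M) = M + 2*z (l(z, M) = (M + z) + z = M + 2*z)
s = 42744
24152/s + (-127*26)/(-4801 + l(-84, 69)) = 24152/42744 + (-127*26)/(-4801 + (69 + 2*(-84))) = 24152*(1/42744) - 3302/(-4801 + (69 - 168)) = 3019/5343 - 3302/(-4801 - 99) = 3019/5343 - 3302/(-4900) = 3019/5343 - 3302*(-1/4900) = 3019/5343 + 1651/2450 = 16217843/13090350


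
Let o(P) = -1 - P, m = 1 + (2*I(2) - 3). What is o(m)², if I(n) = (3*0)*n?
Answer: 1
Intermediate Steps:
I(n) = 0 (I(n) = 0*n = 0)
m = -2 (m = 1 + (2*0 - 3) = 1 + (0 - 3) = 1 - 3 = -2)
o(m)² = (-1 - 1*(-2))² = (-1 + 2)² = 1² = 1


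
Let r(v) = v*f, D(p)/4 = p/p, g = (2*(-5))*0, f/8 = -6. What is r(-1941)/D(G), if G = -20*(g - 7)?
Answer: 23292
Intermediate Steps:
f = -48 (f = 8*(-6) = -48)
g = 0 (g = -10*0 = 0)
G = 140 (G = -20*(0 - 7) = -20*(-7) = 140)
D(p) = 4 (D(p) = 4*(p/p) = 4*1 = 4)
r(v) = -48*v (r(v) = v*(-48) = -48*v)
r(-1941)/D(G) = -48*(-1941)/4 = 93168*(¼) = 23292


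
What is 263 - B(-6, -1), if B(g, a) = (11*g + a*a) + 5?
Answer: 323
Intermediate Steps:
B(g, a) = 5 + a² + 11*g (B(g, a) = (11*g + a²) + 5 = (a² + 11*g) + 5 = 5 + a² + 11*g)
263 - B(-6, -1) = 263 - (5 + (-1)² + 11*(-6)) = 263 - (5 + 1 - 66) = 263 - 1*(-60) = 263 + 60 = 323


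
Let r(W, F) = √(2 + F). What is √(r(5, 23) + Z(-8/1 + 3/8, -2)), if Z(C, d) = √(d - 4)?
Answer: √(5 + I*√6) ≈ 2.2987 + 0.53281*I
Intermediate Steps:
Z(C, d) = √(-4 + d)
√(r(5, 23) + Z(-8/1 + 3/8, -2)) = √(√(2 + 23) + √(-4 - 2)) = √(√25 + √(-6)) = √(5 + I*√6)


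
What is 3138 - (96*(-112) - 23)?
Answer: 13913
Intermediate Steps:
3138 - (96*(-112) - 23) = 3138 - (-10752 - 23) = 3138 - 1*(-10775) = 3138 + 10775 = 13913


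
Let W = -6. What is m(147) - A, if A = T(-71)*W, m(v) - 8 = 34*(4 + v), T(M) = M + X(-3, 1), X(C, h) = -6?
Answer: 4680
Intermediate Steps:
T(M) = -6 + M (T(M) = M - 6 = -6 + M)
m(v) = 144 + 34*v (m(v) = 8 + 34*(4 + v) = 8 + (136 + 34*v) = 144 + 34*v)
A = 462 (A = (-6 - 71)*(-6) = -77*(-6) = 462)
m(147) - A = (144 + 34*147) - 1*462 = (144 + 4998) - 462 = 5142 - 462 = 4680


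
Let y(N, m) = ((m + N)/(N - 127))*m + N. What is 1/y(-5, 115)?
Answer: -6/605 ≈ -0.0099173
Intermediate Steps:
y(N, m) = N + m*(N + m)/(-127 + N) (y(N, m) = ((N + m)/(-127 + N))*m + N = m*(N + m)/(-127 + N) + N = N + m*(N + m)/(-127 + N))
1/y(-5, 115) = 1/(((-5)² + 115² - 127*(-5) - 5*115)/(-127 - 5)) = 1/((25 + 13225 + 635 - 575)/(-132)) = 1/(-1/132*13310) = 1/(-605/6) = -6/605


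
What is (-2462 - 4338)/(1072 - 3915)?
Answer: 6800/2843 ≈ 2.3918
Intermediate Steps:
(-2462 - 4338)/(1072 - 3915) = -6800/(-2843) = -6800*(-1/2843) = 6800/2843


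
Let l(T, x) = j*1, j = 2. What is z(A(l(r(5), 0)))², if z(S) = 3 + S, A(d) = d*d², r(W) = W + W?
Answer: 121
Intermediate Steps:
r(W) = 2*W
l(T, x) = 2 (l(T, x) = 2*1 = 2)
A(d) = d³
z(A(l(r(5), 0)))² = (3 + 2³)² = (3 + 8)² = 11² = 121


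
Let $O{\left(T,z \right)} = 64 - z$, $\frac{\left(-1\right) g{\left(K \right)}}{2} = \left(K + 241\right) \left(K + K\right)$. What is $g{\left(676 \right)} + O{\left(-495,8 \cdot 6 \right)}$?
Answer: $-2479552$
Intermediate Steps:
$g{\left(K \right)} = - 4 K \left(241 + K\right)$ ($g{\left(K \right)} = - 2 \left(K + 241\right) \left(K + K\right) = - 2 \left(241 + K\right) 2 K = - 2 \cdot 2 K \left(241 + K\right) = - 4 K \left(241 + K\right)$)
$g{\left(676 \right)} + O{\left(-495,8 \cdot 6 \right)} = \left(-4\right) 676 \left(241 + 676\right) + \left(64 - 8 \cdot 6\right) = \left(-4\right) 676 \cdot 917 + \left(64 - 48\right) = -2479568 + \left(64 - 48\right) = -2479568 + 16 = -2479552$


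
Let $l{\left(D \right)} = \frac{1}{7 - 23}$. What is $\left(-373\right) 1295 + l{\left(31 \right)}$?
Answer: $- \frac{7728561}{16} \approx -4.8304 \cdot 10^{5}$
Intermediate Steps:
$l{\left(D \right)} = - \frac{1}{16}$ ($l{\left(D \right)} = \frac{1}{-16} = - \frac{1}{16}$)
$\left(-373\right) 1295 + l{\left(31 \right)} = \left(-373\right) 1295 - \frac{1}{16} = -483035 - \frac{1}{16} = - \frac{7728561}{16}$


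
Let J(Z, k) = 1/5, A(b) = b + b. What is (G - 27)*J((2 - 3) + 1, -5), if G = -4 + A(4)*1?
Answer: -23/5 ≈ -4.6000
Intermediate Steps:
A(b) = 2*b
J(Z, k) = ⅕
G = 4 (G = -4 + (2*4)*1 = -4 + 8*1 = -4 + 8 = 4)
(G - 27)*J((2 - 3) + 1, -5) = (4 - 27)*(⅕) = -23*⅕ = -23/5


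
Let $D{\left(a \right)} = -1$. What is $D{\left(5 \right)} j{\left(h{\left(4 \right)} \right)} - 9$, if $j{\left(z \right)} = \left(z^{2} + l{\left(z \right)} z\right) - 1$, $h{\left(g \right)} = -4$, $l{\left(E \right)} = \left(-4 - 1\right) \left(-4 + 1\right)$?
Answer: $36$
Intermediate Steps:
$l{\left(E \right)} = 15$ ($l{\left(E \right)} = \left(-5\right) \left(-3\right) = 15$)
$j{\left(z \right)} = -1 + z^{2} + 15 z$ ($j{\left(z \right)} = \left(z^{2} + 15 z\right) - 1 = -1 + z^{2} + 15 z$)
$D{\left(5 \right)} j{\left(h{\left(4 \right)} \right)} - 9 = - (-1 + \left(-4\right)^{2} + 15 \left(-4\right)) - 9 = - (-1 + 16 - 60) - 9 = \left(-1\right) \left(-45\right) - 9 = 45 - 9 = 36$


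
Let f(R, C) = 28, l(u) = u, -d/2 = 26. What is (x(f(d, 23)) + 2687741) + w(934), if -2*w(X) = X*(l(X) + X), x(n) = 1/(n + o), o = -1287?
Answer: 2285569714/1259 ≈ 1.8154e+6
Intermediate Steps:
d = -52 (d = -2*26 = -52)
x(n) = 1/(-1287 + n) (x(n) = 1/(n - 1287) = 1/(-1287 + n))
w(X) = -X² (w(X) = -X*(X + X)/2 = -X*2*X/2 = -X²)
(x(f(d, 23)) + 2687741) + w(934) = (1/(-1287 + 28) + 2687741) - 1*934² = (1/(-1259) + 2687741) - 1*872356 = (-1/1259 + 2687741) - 872356 = 3383865918/1259 - 872356 = 2285569714/1259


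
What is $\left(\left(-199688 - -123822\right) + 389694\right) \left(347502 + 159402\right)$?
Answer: $159080668512$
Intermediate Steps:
$\left(\left(-199688 - -123822\right) + 389694\right) \left(347502 + 159402\right) = \left(\left(-199688 + 123822\right) + 389694\right) 506904 = \left(-75866 + 389694\right) 506904 = 313828 \cdot 506904 = 159080668512$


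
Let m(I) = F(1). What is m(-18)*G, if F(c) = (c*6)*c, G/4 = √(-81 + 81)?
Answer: 0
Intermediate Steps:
G = 0 (G = 4*√(-81 + 81) = 4*√0 = 4*0 = 0)
F(c) = 6*c² (F(c) = (6*c)*c = 6*c²)
m(I) = 6 (m(I) = 6*1² = 6*1 = 6)
m(-18)*G = 6*0 = 0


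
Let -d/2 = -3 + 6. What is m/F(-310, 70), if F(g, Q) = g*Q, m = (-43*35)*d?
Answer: -129/310 ≈ -0.41613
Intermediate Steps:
d = -6 (d = -2*(-3 + 6) = -2*3 = -6)
m = 9030 (m = -43*35*(-6) = -1505*(-6) = 9030)
F(g, Q) = Q*g
m/F(-310, 70) = 9030/((70*(-310))) = 9030/(-21700) = 9030*(-1/21700) = -129/310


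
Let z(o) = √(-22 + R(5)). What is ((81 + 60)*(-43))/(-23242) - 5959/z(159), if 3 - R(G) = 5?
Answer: 6063/23242 + 5959*I*√6/12 ≈ 0.26086 + 1216.4*I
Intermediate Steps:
R(G) = -2 (R(G) = 3 - 1*5 = 3 - 5 = -2)
z(o) = 2*I*√6 (z(o) = √(-22 - 2) = √(-24) = 2*I*√6)
((81 + 60)*(-43))/(-23242) - 5959/z(159) = ((81 + 60)*(-43))/(-23242) - 5959*(-I*√6/12) = (141*(-43))*(-1/23242) - (-5959)*I*√6/12 = -6063*(-1/23242) + 5959*I*√6/12 = 6063/23242 + 5959*I*√6/12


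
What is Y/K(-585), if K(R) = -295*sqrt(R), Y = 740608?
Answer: 740608*I*sqrt(65)/57525 ≈ 103.8*I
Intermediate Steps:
Y/K(-585) = 740608/((-885*I*sqrt(65))) = 740608*(I*sqrt(65)/57525) = 740608*I*sqrt(65)/57525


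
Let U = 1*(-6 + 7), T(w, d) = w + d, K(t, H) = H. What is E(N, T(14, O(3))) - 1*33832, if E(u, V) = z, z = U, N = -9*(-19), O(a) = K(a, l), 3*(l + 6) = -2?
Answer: -33831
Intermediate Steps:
l = -20/3 (l = -6 + (1/3)*(-2) = -6 - 2/3 = -20/3 ≈ -6.6667)
O(a) = -20/3
T(w, d) = d + w
N = 171
U = 1 (U = 1*1 = 1)
z = 1
E(u, V) = 1
E(N, T(14, O(3))) - 1*33832 = 1 - 1*33832 = 1 - 33832 = -33831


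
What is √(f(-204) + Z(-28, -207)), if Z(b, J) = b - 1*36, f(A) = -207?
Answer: I*√271 ≈ 16.462*I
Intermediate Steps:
Z(b, J) = -36 + b (Z(b, J) = b - 36 = -36 + b)
√(f(-204) + Z(-28, -207)) = √(-207 + (-36 - 28)) = √(-207 - 64) = √(-271) = I*√271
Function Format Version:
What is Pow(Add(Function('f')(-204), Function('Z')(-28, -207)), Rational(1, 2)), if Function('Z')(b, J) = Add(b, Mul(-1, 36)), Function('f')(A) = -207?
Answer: Mul(I, Pow(271, Rational(1, 2))) ≈ Mul(16.462, I)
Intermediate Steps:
Function('Z')(b, J) = Add(-36, b) (Function('Z')(b, J) = Add(b, -36) = Add(-36, b))
Pow(Add(Function('f')(-204), Function('Z')(-28, -207)), Rational(1, 2)) = Pow(Add(-207, Add(-36, -28)), Rational(1, 2)) = Pow(Add(-207, -64), Rational(1, 2)) = Pow(-271, Rational(1, 2)) = Mul(I, Pow(271, Rational(1, 2)))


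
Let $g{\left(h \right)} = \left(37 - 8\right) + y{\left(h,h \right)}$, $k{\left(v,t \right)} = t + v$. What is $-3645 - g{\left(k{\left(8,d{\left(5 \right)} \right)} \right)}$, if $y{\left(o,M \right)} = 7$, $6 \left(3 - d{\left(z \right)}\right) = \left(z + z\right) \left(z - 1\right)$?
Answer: $-3681$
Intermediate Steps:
$d{\left(z \right)} = 3 - \frac{z \left(-1 + z\right)}{3}$ ($d{\left(z \right)} = 3 - \frac{\left(z + z\right) \left(z - 1\right)}{6} = 3 - \frac{2 z \left(-1 + z\right)}{6} = 3 - \frac{z \left(-1 + z\right)}{3}$)
$g{\left(h \right)} = 36$ ($g{\left(h \right)} = \left(37 - 8\right) + 7 = 29 + 7 = 36$)
$-3645 - g{\left(k{\left(8,d{\left(5 \right)} \right)} \right)} = -3645 - 36 = -3681$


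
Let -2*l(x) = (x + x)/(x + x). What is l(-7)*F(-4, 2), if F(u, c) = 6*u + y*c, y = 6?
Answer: 6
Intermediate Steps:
l(x) = -½ (l(x) = -(x + x)/(2*(x + x)) = -2*x/(2*(2*x)) = -2*x*1/(2*x)/2 = -½*1 = -½)
F(u, c) = 6*c + 6*u (F(u, c) = 6*u + 6*c = 6*c + 6*u)
l(-7)*F(-4, 2) = -(6*2 + 6*(-4))/2 = -(12 - 24)/2 = -½*(-12) = 6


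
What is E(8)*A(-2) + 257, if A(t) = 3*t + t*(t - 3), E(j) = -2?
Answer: 249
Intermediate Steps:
A(t) = 3*t + t*(-3 + t)
E(8)*A(-2) + 257 = -2*(-2)² + 257 = -2*4 + 257 = -8 + 257 = 249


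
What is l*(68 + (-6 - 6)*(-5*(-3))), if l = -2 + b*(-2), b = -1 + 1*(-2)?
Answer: -448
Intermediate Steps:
b = -3 (b = -1 - 2 = -3)
l = 4 (l = -2 - 3*(-2) = -2 + 6 = 4)
l*(68 + (-6 - 6)*(-5*(-3))) = 4*(68 + (-6 - 6)*(-5*(-3))) = 4*(68 - 12*15) = 4*(68 - 180) = 4*(-112) = -448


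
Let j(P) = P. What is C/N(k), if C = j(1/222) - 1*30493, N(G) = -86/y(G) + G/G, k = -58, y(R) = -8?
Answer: -13538890/5217 ≈ -2595.1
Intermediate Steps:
N(G) = 47/4 (N(G) = -86/(-8) + G/G = -86*(-⅛) + 1 = 43/4 + 1 = 47/4)
C = -6769445/222 (C = 1/222 - 1*30493 = 1/222 - 30493 = -6769445/222 ≈ -30493.)
C/N(k) = -6769445/(222*47/4) = -6769445/222*4/47 = -13538890/5217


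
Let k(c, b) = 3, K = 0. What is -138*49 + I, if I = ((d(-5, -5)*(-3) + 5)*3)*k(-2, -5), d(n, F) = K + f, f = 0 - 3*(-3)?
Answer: -6960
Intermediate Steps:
f = 9 (f = 0 + 9 = 9)
d(n, F) = 9 (d(n, F) = 0 + 9 = 9)
I = -198 (I = ((9*(-3) + 5)*3)*3 = ((-27 + 5)*3)*3 = -22*3*3 = -66*3 = -198)
-138*49 + I = -138*49 - 198 = -6762 - 198 = -6960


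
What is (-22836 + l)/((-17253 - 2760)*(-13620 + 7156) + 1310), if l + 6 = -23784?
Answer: -23313/64682671 ≈ -0.00036042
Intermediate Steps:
l = -23790 (l = -6 - 23784 = -23790)
(-22836 + l)/((-17253 - 2760)*(-13620 + 7156) + 1310) = (-22836 - 23790)/((-17253 - 2760)*(-13620 + 7156) + 1310) = -46626/(-20013*(-6464) + 1310) = -46626/(129364032 + 1310) = -46626/129365342 = -46626*1/129365342 = -23313/64682671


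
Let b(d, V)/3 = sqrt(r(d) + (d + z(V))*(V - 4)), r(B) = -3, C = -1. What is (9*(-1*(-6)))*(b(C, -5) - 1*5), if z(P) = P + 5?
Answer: -270 + 162*sqrt(6) ≈ 126.82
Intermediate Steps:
z(P) = 5 + P
b(d, V) = 3*sqrt(-3 + (-4 + V)*(5 + V + d)) (b(d, V) = 3*sqrt(-3 + (d + (5 + V))*(V - 4)) = 3*sqrt(-3 + (5 + V + d)*(-4 + V)) = 3*sqrt(-3 + (-4 + V)*(5 + V + d)))
(9*(-1*(-6)))*(b(C, -5) - 1*5) = (9*(-1*(-6)))*(3*sqrt(-23 - 5 + (-5)**2 - 4*(-1) - 5*(-1)) - 1*5) = (9*6)*(3*sqrt(-23 - 5 + 25 + 4 + 5) - 5) = 54*(3*sqrt(6) - 5) = 54*(-5 + 3*sqrt(6)) = -270 + 162*sqrt(6)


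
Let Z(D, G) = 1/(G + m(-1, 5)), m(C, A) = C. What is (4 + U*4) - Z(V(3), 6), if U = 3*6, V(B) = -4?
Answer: 379/5 ≈ 75.800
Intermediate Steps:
Z(D, G) = 1/(-1 + G) (Z(D, G) = 1/(G - 1) = 1/(-1 + G))
U = 18
(4 + U*4) - Z(V(3), 6) = (4 + 18*4) - 1/(-1 + 6) = (4 + 72) - 1/5 = 76 - 1*⅕ = 76 - ⅕ = 379/5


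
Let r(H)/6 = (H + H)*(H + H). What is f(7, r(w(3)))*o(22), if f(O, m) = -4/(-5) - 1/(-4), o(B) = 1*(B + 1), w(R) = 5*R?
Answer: 483/20 ≈ 24.150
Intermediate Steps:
o(B) = 1 + B (o(B) = 1*(1 + B) = 1 + B)
r(H) = 24*H**2 (r(H) = 6*((H + H)*(H + H)) = 6*((2*H)*(2*H)) = 6*(4*H**2) = 24*H**2)
f(O, m) = 21/20 (f(O, m) = -4*(-1/5) - 1*(-1/4) = 4/5 + 1/4 = 21/20)
f(7, r(w(3)))*o(22) = 21*(1 + 22)/20 = (21/20)*23 = 483/20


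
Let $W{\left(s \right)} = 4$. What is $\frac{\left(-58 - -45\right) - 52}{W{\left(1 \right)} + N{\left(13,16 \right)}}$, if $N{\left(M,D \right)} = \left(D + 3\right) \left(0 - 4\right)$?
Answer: $\frac{65}{72} \approx 0.90278$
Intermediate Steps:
$N{\left(M,D \right)} = -12 - 4 D$ ($N{\left(M,D \right)} = \left(3 + D\right) \left(-4\right) = -12 - 4 D$)
$\frac{\left(-58 - -45\right) - 52}{W{\left(1 \right)} + N{\left(13,16 \right)}} = \frac{\left(-58 - -45\right) - 52}{4 - 76} = \frac{\left(-58 + 45\right) - 52}{4 - 76} = \frac{-13 - 52}{4 - 76} = - \frac{65}{-72} = \left(-65\right) \left(- \frac{1}{72}\right) = \frac{65}{72}$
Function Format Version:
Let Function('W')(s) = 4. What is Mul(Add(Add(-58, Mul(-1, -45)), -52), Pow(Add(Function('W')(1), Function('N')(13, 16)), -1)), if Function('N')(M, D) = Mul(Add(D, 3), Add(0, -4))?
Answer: Rational(65, 72) ≈ 0.90278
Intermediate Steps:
Function('N')(M, D) = Add(-12, Mul(-4, D)) (Function('N')(M, D) = Mul(Add(3, D), -4) = Add(-12, Mul(-4, D)))
Mul(Add(Add(-58, Mul(-1, -45)), -52), Pow(Add(Function('W')(1), Function('N')(13, 16)), -1)) = Mul(Add(Add(-58, Mul(-1, -45)), -52), Pow(Add(4, Add(-12, Mul(-4, 16))), -1)) = Mul(Add(Add(-58, 45), -52), Pow(Add(4, Add(-12, -64)), -1)) = Mul(Add(-13, -52), Pow(Add(4, -76), -1)) = Mul(-65, Pow(-72, -1)) = Mul(-65, Rational(-1, 72)) = Rational(65, 72)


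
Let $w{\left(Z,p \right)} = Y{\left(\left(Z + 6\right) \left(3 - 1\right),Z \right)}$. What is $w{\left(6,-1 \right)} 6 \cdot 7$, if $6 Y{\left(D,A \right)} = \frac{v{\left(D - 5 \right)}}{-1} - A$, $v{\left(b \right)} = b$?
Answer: $-175$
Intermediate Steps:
$Y{\left(D,A \right)} = \frac{5}{6} - \frac{A}{6} - \frac{D}{6}$ ($Y{\left(D,A \right)} = \frac{\frac{D - 5}{-1} - A}{6} = \frac{\left(-5 + D\right) \left(-1\right) - A}{6} = \frac{\left(5 - D\right) - A}{6} = \frac{5 - A - D}{6} = \frac{5}{6} - \frac{A}{6} - \frac{D}{6}$)
$w{\left(Z,p \right)} = - \frac{7}{6} - \frac{Z}{2}$ ($w{\left(Z,p \right)} = \frac{5}{6} - \frac{Z}{6} - \frac{\left(Z + 6\right) \left(3 - 1\right)}{6} = \frac{5}{6} - \frac{Z}{6} - \frac{\left(6 + Z\right) 2}{6} = \frac{5}{6} - \frac{Z}{6} - \frac{12 + 2 Z}{6} = \frac{5}{6} - \frac{Z}{6} - \left(2 + \frac{Z}{3}\right) = - \frac{7}{6} - \frac{Z}{2}$)
$w{\left(6,-1 \right)} 6 \cdot 7 = \left(- \frac{7}{6} - 3\right) 6 \cdot 7 = \left(- \frac{25}{6}\right) 6 \cdot 7 = \left(-25\right) 7 = -175$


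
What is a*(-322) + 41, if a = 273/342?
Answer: -12314/57 ≈ -216.04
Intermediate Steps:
a = 91/114 (a = 273*(1/342) = 91/114 ≈ 0.79825)
a*(-322) + 41 = (91/114)*(-322) + 41 = -14651/57 + 41 = -12314/57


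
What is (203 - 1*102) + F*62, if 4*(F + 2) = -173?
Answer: -5409/2 ≈ -2704.5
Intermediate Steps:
F = -181/4 (F = -2 + (¼)*(-173) = -2 - 173/4 = -181/4 ≈ -45.250)
(203 - 1*102) + F*62 = (203 - 1*102) - 181/4*62 = (203 - 102) - 5611/2 = 101 - 5611/2 = -5409/2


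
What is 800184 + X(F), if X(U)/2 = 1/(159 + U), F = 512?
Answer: 536923466/671 ≈ 8.0018e+5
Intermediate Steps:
X(U) = 2/(159 + U)
800184 + X(F) = 800184 + 2/(159 + 512) = 800184 + 2/671 = 536923466/671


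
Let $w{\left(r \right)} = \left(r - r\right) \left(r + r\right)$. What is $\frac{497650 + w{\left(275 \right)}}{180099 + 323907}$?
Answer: $\frac{248825}{252003} \approx 0.98739$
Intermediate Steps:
$w{\left(r \right)} = 0$ ($w{\left(r \right)} = 0 \cdot 2 r = 0$)
$\frac{497650 + w{\left(275 \right)}}{180099 + 323907} = \frac{497650 + 0}{180099 + 323907} = \frac{497650}{504006} = 497650 \cdot \frac{1}{504006} = \frac{248825}{252003}$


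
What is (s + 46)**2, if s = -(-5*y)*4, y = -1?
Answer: 676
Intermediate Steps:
s = -20 (s = -(-5*(-1))*4 = -5*4 = -1*20 = -20)
(s + 46)**2 = (-20 + 46)**2 = 26**2 = 676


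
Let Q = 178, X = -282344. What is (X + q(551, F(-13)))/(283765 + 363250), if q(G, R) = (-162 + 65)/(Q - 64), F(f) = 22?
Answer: -32187313/73759710 ≈ -0.43638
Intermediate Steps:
q(G, R) = -97/114 (q(G, R) = (-162 + 65)/(178 - 64) = -97/114)
(X + q(551, F(-13)))/(283765 + 363250) = (-282344 - 97/114)/(283765 + 363250) = -32187313/114/647015 = -32187313/114*1/647015 = -32187313/73759710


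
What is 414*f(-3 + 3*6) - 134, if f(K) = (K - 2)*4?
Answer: 21394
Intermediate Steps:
f(K) = -8 + 4*K (f(K) = (-2 + K)*4 = -8 + 4*K)
414*f(-3 + 3*6) - 134 = 414*(-8 + 4*(-3 + 3*6)) - 134 = 414*(-8 + 4*(-3 + 18)) - 134 = 414*(-8 + 4*15) - 134 = 414*(-8 + 60) - 134 = 414*52 - 134 = 21528 - 134 = 21394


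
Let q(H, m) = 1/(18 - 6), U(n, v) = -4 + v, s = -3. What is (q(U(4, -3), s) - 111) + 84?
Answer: -323/12 ≈ -26.917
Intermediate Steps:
q(H, m) = 1/12
(q(U(4, -3), s) - 111) + 84 = (1/12 - 111) + 84 = -1331/12 + 84 = -323/12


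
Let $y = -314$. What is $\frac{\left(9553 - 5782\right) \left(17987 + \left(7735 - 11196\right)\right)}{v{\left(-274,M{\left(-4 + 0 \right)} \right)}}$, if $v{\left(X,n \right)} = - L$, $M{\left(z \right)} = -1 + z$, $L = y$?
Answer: $\frac{27388773}{157} \approx 1.7445 \cdot 10^{5}$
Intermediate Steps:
$L = -314$
$v{\left(X,n \right)} = 314$ ($v{\left(X,n \right)} = \left(-1\right) \left(-314\right) = 314$)
$\frac{\left(9553 - 5782\right) \left(17987 + \left(7735 - 11196\right)\right)}{v{\left(-274,M{\left(-4 + 0 \right)} \right)}} = \frac{\left(9553 - 5782\right) \left(17987 + \left(7735 - 11196\right)\right)}{314} = 3771 \left(17987 + \left(7735 - 11196\right)\right) \frac{1}{314} = 3771 \left(17987 - 3461\right) \frac{1}{314} = 3771 \cdot 14526 \cdot \frac{1}{314} = 54777546 \cdot \frac{1}{314} = \frac{27388773}{157}$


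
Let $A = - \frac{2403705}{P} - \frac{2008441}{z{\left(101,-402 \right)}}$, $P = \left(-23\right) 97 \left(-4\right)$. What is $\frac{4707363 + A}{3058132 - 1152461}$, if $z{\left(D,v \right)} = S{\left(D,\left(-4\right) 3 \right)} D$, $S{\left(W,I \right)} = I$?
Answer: $\frac{3183082563773}{1288220256303} \approx 2.4709$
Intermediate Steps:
$z{\left(D,v \right)} = - 12 D$ ($z{\left(D,v \right)} = \left(-4\right) 3 D = - 12 D$)
$P = 8924$ ($P = \left(-2231\right) \left(-4\right) = 8924$)
$A = \frac{938127314}{675993}$ ($A = - \frac{2403705}{8924} - \frac{2008441}{\left(-12\right) 101} = \left(-2403705\right) \frac{1}{8924} - \frac{2008441}{-1212} = - \frac{2403705}{8924} - - \frac{2008441}{1212} = - \frac{2403705}{8924} + \frac{2008441}{1212} = \frac{938127314}{675993} \approx 1387.8$)
$\frac{4707363 + A}{3058132 - 1152461} = \frac{4707363 + \frac{938127314}{675993}}{3058132 - 1152461} = \frac{3183082563773}{675993 \cdot 1905671} = \frac{3183082563773}{675993} \cdot \frac{1}{1905671} = \frac{3183082563773}{1288220256303}$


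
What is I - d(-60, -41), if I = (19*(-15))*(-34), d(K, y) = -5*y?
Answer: 9485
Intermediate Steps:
I = 9690 (I = -285*(-34) = 9690)
I - d(-60, -41) = 9690 - (-5)*(-41) = 9690 - 1*205 = 9690 - 205 = 9485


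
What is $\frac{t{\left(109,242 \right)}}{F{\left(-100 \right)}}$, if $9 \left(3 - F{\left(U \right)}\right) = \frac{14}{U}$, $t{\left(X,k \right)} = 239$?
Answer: $\frac{107550}{1357} \approx 79.256$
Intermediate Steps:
$F{\left(U \right)} = 3 - \frac{14}{9 U}$ ($F{\left(U \right)} = 3 - \frac{14 \frac{1}{U}}{9} = 3 - \frac{14}{9 U}$)
$\frac{t{\left(109,242 \right)}}{F{\left(-100 \right)}} = \frac{239}{3 - \frac{14}{9 \left(-100\right)}} = \frac{239}{3 - - \frac{7}{450}} = \frac{239}{3 + \frac{7}{450}} = \frac{239}{\frac{1357}{450}} = 239 \cdot \frac{450}{1357} = \frac{107550}{1357}$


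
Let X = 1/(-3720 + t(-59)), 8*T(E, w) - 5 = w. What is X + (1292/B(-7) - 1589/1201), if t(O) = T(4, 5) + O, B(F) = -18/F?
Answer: 9094501855/18148311 ≈ 501.12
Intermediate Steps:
T(E, w) = 5/8 + w/8
t(O) = 5/4 + O (t(O) = (5/8 + (1/8)*5) + O = (5/8 + 5/8) + O = 5/4 + O)
X = -4/15111 (X = 1/(-3720 + (5/4 - 59)) = 1/(-3720 - 231/4) = 1/(-15111/4) = -4/15111 ≈ -0.00026471)
X + (1292/B(-7) - 1589/1201) = -4/15111 + (1292/((-18/(-7))) - 1589/1201) = -4/15111 + (1292/((-18*(-1/7))) - 1589*1/1201) = -4/15111 + (1292/(18/7) - 1589/1201) = -4/15111 + (1292*(7/18) - 1589/1201) = -4/15111 + (4522/9 - 1589/1201) = -4/15111 + 5416621/10809 = 9094501855/18148311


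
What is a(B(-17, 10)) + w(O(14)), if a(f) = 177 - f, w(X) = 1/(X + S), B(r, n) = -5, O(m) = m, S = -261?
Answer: 44953/247 ≈ 182.00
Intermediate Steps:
w(X) = 1/(-261 + X) (w(X) = 1/(X - 261) = 1/(-261 + X))
a(B(-17, 10)) + w(O(14)) = (177 - 1*(-5)) + 1/(-261 + 14) = (177 + 5) + 1/(-247) = 182 - 1/247 = 44953/247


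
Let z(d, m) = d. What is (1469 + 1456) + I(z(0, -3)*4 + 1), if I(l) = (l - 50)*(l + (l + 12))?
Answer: 2239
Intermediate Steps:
I(l) = (-50 + l)*(12 + 2*l) (I(l) = (-50 + l)*(l + (12 + l)) = (-50 + l)*(12 + 2*l))
(1469 + 1456) + I(z(0, -3)*4 + 1) = (1469 + 1456) + (-600 - 88*(0*4 + 1) + 2*(0*4 + 1)²) = 2925 + (-600 - 88*(0 + 1) + 2*(0 + 1)²) = 2925 + (-600 - 88*1 + 2*1²) = 2925 + (-600 - 88 + 2*1) = 2925 + (-600 - 88 + 2) = 2925 - 686 = 2239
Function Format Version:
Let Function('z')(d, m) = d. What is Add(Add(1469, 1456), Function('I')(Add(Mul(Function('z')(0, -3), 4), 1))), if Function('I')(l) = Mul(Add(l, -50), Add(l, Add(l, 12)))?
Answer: 2239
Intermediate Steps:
Function('I')(l) = Mul(Add(-50, l), Add(12, Mul(2, l))) (Function('I')(l) = Mul(Add(-50, l), Add(l, Add(12, l))) = Mul(Add(-50, l), Add(12, Mul(2, l))))
Add(Add(1469, 1456), Function('I')(Add(Mul(Function('z')(0, -3), 4), 1))) = Add(Add(1469, 1456), Add(-600, Mul(-88, Add(Mul(0, 4), 1)), Mul(2, Pow(Add(Mul(0, 4), 1), 2)))) = Add(2925, Add(-600, Mul(-88, Add(0, 1)), Mul(2, Pow(Add(0, 1), 2)))) = Add(2925, Add(-600, Mul(-88, 1), Mul(2, Pow(1, 2)))) = Add(2925, Add(-600, -88, Mul(2, 1))) = Add(2925, Add(-600, -88, 2)) = Add(2925, -686) = 2239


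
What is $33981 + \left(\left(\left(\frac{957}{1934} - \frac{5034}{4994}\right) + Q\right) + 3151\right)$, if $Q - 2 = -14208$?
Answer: $\frac{110711715099}{4829198} \approx 22926.0$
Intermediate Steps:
$Q = -14206$ ($Q = 2 - 14208 = -14206$)
$33981 + \left(\left(\left(\frac{957}{1934} - \frac{5034}{4994}\right) + Q\right) + 3151\right) = 33981 + \left(\left(\left(\frac{957}{1934} - \frac{5034}{4994}\right) - 14206\right) + 3151\right) = 33981 + \left(\left(\left(957 \cdot \frac{1}{1934} - \frac{2517}{2497}\right) - 14206\right) + 3151\right) = 33981 + \left(\left(\left(\frac{957}{1934} - \frac{2517}{2497}\right) - 14206\right) + 3151\right) = 33981 + \left(\left(- \frac{2478249}{4829198} - 14206\right) + 3151\right) = 33981 + \left(- \frac{68606065037}{4829198} + 3151\right) = 33981 - \frac{53389262139}{4829198} = \frac{110711715099}{4829198}$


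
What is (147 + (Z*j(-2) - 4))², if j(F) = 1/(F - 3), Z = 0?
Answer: 20449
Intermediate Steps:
j(F) = 1/(-3 + F)
(147 + (Z*j(-2) - 4))² = (147 + (0/(-3 - 2) - 4))² = (147 + (0/(-5) - 4))² = (147 + (0*(-⅕) - 4))² = (147 + (0 - 4))² = (147 - 4)² = 143² = 20449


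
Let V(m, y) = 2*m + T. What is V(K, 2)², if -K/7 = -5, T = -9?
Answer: 3721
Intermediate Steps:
K = 35 (K = -7*(-5) = 35)
V(m, y) = -9 + 2*m (V(m, y) = 2*m - 9 = -9 + 2*m)
V(K, 2)² = (-9 + 2*35)² = (-9 + 70)² = 61² = 3721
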